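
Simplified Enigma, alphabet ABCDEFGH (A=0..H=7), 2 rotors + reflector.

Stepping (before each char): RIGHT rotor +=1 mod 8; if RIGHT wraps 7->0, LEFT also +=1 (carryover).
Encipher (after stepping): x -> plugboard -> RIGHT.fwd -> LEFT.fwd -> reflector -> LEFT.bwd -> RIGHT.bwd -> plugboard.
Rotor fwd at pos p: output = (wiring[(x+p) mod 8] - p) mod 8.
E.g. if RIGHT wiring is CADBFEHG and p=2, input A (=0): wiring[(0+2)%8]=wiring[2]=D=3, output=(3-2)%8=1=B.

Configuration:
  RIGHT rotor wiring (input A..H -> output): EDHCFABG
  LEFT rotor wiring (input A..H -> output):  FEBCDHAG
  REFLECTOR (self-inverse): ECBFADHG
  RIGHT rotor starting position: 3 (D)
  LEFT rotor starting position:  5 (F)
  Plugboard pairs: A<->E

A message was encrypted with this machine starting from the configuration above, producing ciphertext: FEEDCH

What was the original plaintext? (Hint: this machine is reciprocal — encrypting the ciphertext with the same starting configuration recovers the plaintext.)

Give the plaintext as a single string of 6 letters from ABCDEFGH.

Char 1 ('F'): step: R->4, L=5; F->plug->F->R->H->L->G->refl->H->L'->E->R'->B->plug->B
Char 2 ('E'): step: R->5, L=5; E->plug->A->R->D->L->A->refl->E->L'->F->R'->G->plug->G
Char 3 ('E'): step: R->6, L=5; E->plug->A->R->D->L->A->refl->E->L'->F->R'->D->plug->D
Char 4 ('D'): step: R->7, L=5; D->plug->D->R->A->L->C->refl->B->L'->C->R'->H->plug->H
Char 5 ('C'): step: R->0, L->6 (L advanced); C->plug->C->R->H->L->B->refl->C->L'->A->R'->F->plug->F
Char 6 ('H'): step: R->1, L=6; H->plug->H->R->D->L->G->refl->H->L'->C->R'->A->plug->E

Answer: BGDHFE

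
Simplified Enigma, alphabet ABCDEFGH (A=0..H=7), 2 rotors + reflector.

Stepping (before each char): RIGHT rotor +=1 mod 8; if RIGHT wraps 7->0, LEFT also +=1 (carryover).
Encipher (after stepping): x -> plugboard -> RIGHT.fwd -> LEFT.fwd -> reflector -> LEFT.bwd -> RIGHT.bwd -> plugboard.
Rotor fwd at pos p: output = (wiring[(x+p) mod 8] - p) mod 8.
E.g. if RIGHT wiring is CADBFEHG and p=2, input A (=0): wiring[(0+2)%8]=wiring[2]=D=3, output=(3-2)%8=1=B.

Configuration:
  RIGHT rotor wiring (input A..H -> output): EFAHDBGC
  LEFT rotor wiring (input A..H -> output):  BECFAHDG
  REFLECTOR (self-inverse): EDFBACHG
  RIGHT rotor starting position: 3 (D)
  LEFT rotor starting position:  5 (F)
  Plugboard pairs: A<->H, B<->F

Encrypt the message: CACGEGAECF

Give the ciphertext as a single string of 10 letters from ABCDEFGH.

Answer: HBAAFHFGHH

Derivation:
Char 1 ('C'): step: R->4, L=5; C->plug->C->R->C->L->B->refl->D->L'->H->R'->A->plug->H
Char 2 ('A'): step: R->5, L=5; A->plug->H->R->G->L->A->refl->E->L'->D->R'->F->plug->B
Char 3 ('C'): step: R->6, L=5; C->plug->C->R->G->L->A->refl->E->L'->D->R'->H->plug->A
Char 4 ('G'): step: R->7, L=5; G->plug->G->R->C->L->B->refl->D->L'->H->R'->H->plug->A
Char 5 ('E'): step: R->0, L->6 (L advanced); E->plug->E->R->D->L->G->refl->H->L'->F->R'->B->plug->F
Char 6 ('G'): step: R->1, L=6; G->plug->G->R->B->L->A->refl->E->L'->E->R'->A->plug->H
Char 7 ('A'): step: R->2, L=6; A->plug->H->R->D->L->G->refl->H->L'->F->R'->B->plug->F
Char 8 ('E'): step: R->3, L=6; E->plug->E->R->H->L->B->refl->D->L'->C->R'->G->plug->G
Char 9 ('C'): step: R->4, L=6; C->plug->C->R->C->L->D->refl->B->L'->H->R'->A->plug->H
Char 10 ('F'): step: R->5, L=6; F->plug->B->R->B->L->A->refl->E->L'->E->R'->A->plug->H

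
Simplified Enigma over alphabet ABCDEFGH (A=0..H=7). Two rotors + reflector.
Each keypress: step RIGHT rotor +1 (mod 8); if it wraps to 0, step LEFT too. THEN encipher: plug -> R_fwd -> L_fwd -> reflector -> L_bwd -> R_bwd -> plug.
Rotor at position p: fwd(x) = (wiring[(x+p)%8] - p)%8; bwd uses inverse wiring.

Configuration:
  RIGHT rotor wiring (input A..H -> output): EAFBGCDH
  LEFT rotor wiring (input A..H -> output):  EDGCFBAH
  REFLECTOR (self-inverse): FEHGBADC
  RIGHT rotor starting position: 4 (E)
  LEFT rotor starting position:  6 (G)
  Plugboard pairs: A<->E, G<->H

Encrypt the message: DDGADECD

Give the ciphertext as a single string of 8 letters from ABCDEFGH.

Char 1 ('D'): step: R->5, L=6; D->plug->D->R->H->L->D->refl->G->L'->C->R'->C->plug->C
Char 2 ('D'): step: R->6, L=6; D->plug->D->R->C->L->G->refl->D->L'->H->R'->E->plug->A
Char 3 ('G'): step: R->7, L=6; G->plug->H->R->E->L->A->refl->F->L'->D->R'->G->plug->H
Char 4 ('A'): step: R->0, L->7 (L advanced); A->plug->E->R->G->L->C->refl->H->L'->D->R'->G->plug->H
Char 5 ('D'): step: R->1, L=7; D->plug->D->R->F->L->G->refl->D->L'->E->R'->B->plug->B
Char 6 ('E'): step: R->2, L=7; E->plug->A->R->D->L->H->refl->C->L'->G->R'->H->plug->G
Char 7 ('C'): step: R->3, L=7; C->plug->C->R->H->L->B->refl->E->L'->C->R'->H->plug->G
Char 8 ('D'): step: R->4, L=7; D->plug->D->R->D->L->H->refl->C->L'->G->R'->B->plug->B

Answer: CAHHBGGB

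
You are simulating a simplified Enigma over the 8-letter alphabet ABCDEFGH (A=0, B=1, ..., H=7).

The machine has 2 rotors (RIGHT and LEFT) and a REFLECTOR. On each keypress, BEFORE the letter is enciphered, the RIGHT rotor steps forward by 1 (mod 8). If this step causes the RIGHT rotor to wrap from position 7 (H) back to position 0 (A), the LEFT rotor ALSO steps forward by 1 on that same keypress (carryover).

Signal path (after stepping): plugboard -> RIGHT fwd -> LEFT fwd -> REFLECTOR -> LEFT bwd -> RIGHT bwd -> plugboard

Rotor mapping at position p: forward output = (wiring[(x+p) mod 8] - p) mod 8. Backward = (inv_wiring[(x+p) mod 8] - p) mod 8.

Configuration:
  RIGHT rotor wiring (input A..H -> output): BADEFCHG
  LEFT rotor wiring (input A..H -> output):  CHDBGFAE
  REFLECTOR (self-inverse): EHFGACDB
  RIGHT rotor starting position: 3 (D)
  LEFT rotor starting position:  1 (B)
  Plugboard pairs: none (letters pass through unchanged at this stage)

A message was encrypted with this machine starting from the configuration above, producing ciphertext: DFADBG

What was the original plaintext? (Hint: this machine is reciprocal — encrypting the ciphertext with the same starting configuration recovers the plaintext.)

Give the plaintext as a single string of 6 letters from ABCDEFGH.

Char 1 ('D'): step: R->4, L=1; D->plug->D->R->C->L->A->refl->E->L'->E->R'->F->plug->F
Char 2 ('F'): step: R->5, L=1; F->plug->F->R->G->L->D->refl->G->L'->A->R'->H->plug->H
Char 3 ('A'): step: R->6, L=1; A->plug->A->R->B->L->C->refl->F->L'->D->R'->C->plug->C
Char 4 ('D'): step: R->7, L=1; D->plug->D->R->E->L->E->refl->A->L'->C->R'->B->plug->B
Char 5 ('B'): step: R->0, L->2 (L advanced); B->plug->B->R->A->L->B->refl->H->L'->B->R'->A->plug->A
Char 6 ('G'): step: R->1, L=2; G->plug->G->R->F->L->C->refl->F->L'->H->R'->A->plug->A

Answer: FHCBAA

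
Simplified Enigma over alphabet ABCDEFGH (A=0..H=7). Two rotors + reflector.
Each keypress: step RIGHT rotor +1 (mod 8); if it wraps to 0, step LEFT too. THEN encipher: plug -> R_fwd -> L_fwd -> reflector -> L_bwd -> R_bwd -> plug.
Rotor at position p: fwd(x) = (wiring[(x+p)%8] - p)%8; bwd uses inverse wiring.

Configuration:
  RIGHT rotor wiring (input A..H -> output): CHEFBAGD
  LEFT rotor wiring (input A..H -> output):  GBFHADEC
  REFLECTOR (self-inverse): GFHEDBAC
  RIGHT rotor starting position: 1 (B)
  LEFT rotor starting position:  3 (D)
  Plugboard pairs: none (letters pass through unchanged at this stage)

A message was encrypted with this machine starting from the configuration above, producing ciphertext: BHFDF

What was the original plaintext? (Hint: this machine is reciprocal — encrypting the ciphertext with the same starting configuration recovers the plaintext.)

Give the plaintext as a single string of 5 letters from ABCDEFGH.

Char 1 ('B'): step: R->2, L=3; B->plug->B->R->D->L->B->refl->F->L'->B->R'->F->plug->F
Char 2 ('H'): step: R->3, L=3; H->plug->H->R->B->L->F->refl->B->L'->D->R'->D->plug->D
Char 3 ('F'): step: R->4, L=3; F->plug->F->R->D->L->B->refl->F->L'->B->R'->H->plug->H
Char 4 ('D'): step: R->5, L=3; D->plug->D->R->F->L->D->refl->E->L'->A->R'->G->plug->G
Char 5 ('F'): step: R->6, L=3; F->plug->F->R->H->L->C->refl->H->L'->E->R'->C->plug->C

Answer: FDHGC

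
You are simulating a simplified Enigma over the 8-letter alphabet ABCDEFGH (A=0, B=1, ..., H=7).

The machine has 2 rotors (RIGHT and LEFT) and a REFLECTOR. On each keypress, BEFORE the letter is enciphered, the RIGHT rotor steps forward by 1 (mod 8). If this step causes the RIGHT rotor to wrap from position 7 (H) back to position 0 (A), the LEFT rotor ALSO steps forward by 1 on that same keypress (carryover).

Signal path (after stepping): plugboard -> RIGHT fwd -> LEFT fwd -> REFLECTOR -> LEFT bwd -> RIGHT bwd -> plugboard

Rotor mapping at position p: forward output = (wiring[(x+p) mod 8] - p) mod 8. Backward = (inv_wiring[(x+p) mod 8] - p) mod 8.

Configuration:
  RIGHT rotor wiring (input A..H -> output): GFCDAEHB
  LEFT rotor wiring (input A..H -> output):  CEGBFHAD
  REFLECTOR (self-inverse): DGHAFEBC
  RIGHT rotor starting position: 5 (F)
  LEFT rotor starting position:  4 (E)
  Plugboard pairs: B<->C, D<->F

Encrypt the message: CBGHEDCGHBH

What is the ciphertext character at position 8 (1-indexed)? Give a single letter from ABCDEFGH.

Char 1 ('C'): step: R->6, L=4; C->plug->B->R->D->L->H->refl->C->L'->G->R'->H->plug->H
Char 2 ('B'): step: R->7, L=4; B->plug->C->R->G->L->C->refl->H->L'->D->R'->D->plug->F
Char 3 ('G'): step: R->0, L->5 (L advanced); G->plug->G->R->H->L->A->refl->D->L'->B->R'->H->plug->H
Char 4 ('H'): step: R->1, L=5; H->plug->H->R->F->L->B->refl->G->L'->C->R'->C->plug->B
Char 5 ('E'): step: R->2, L=5; E->plug->E->R->F->L->B->refl->G->L'->C->R'->D->plug->F
Char 6 ('D'): step: R->3, L=5; D->plug->F->R->D->L->F->refl->E->L'->G->R'->E->plug->E
Char 7 ('C'): step: R->4, L=5; C->plug->B->R->A->L->C->refl->H->L'->E->R'->A->plug->A
Char 8 ('G'): step: R->5, L=5; G->plug->G->R->G->L->E->refl->F->L'->D->R'->H->plug->H

H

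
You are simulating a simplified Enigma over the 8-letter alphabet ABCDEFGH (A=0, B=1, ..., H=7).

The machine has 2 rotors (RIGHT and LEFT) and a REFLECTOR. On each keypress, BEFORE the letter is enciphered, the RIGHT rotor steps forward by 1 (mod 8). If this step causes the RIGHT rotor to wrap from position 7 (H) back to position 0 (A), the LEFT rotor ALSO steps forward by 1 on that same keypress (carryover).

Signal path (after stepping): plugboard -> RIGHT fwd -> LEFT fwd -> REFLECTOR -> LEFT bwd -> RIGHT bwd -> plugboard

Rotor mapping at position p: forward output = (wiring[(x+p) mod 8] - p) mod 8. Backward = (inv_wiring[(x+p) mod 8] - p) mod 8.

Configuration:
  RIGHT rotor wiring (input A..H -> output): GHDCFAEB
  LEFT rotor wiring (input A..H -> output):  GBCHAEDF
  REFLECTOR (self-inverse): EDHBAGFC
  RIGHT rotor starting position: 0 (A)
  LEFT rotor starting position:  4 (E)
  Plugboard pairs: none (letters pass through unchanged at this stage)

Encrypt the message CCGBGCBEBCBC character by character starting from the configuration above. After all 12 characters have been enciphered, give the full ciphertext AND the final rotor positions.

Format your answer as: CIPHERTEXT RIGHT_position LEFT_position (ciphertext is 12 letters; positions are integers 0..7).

Answer: GFBEFDEHDFGH 4 5

Derivation:
Char 1 ('C'): step: R->1, L=4; C->plug->C->R->B->L->A->refl->E->L'->A->R'->G->plug->G
Char 2 ('C'): step: R->2, L=4; C->plug->C->R->D->L->B->refl->D->L'->H->R'->F->plug->F
Char 3 ('G'): step: R->3, L=4; G->plug->G->R->E->L->C->refl->H->L'->C->R'->B->plug->B
Char 4 ('B'): step: R->4, L=4; B->plug->B->R->E->L->C->refl->H->L'->C->R'->E->plug->E
Char 5 ('G'): step: R->5, L=4; G->plug->G->R->F->L->F->refl->G->L'->G->R'->F->plug->F
Char 6 ('C'): step: R->6, L=4; C->plug->C->R->A->L->E->refl->A->L'->B->R'->D->plug->D
Char 7 ('B'): step: R->7, L=4; B->plug->B->R->H->L->D->refl->B->L'->D->R'->E->plug->E
Char 8 ('E'): step: R->0, L->5 (L advanced); E->plug->E->R->F->L->F->refl->G->L'->B->R'->H->plug->H
Char 9 ('B'): step: R->1, L=5; B->plug->B->R->C->L->A->refl->E->L'->E->R'->D->plug->D
Char 10 ('C'): step: R->2, L=5; C->plug->C->R->D->L->B->refl->D->L'->H->R'->F->plug->F
Char 11 ('B'): step: R->3, L=5; B->plug->B->R->C->L->A->refl->E->L'->E->R'->G->plug->G
Char 12 ('C'): step: R->4, L=5; C->plug->C->R->A->L->H->refl->C->L'->G->R'->H->plug->H
Final: ciphertext=GFBEFDEHDFGH, RIGHT=4, LEFT=5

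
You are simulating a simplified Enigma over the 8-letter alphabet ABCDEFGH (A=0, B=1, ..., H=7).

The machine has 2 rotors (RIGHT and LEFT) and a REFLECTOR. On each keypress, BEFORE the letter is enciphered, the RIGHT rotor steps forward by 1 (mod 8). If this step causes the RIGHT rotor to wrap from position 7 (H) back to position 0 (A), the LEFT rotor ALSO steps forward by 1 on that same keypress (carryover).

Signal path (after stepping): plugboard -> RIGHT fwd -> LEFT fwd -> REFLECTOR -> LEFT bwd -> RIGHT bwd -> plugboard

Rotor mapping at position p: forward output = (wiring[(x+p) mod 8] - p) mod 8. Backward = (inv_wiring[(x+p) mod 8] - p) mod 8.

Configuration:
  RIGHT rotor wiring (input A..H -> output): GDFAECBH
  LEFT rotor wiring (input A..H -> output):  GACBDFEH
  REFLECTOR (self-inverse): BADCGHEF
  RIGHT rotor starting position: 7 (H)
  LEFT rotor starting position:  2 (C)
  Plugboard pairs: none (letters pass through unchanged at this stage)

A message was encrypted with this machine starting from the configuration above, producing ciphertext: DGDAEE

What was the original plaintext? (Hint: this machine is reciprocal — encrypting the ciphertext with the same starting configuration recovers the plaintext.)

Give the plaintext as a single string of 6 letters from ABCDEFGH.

Char 1 ('D'): step: R->0, L->3 (L advanced); D->plug->D->R->A->L->G->refl->E->L'->E->R'->E->plug->E
Char 2 ('G'): step: R->1, L=3; G->plug->G->R->G->L->F->refl->H->L'->H->R'->C->plug->C
Char 3 ('D'): step: R->2, L=3; D->plug->D->R->A->L->G->refl->E->L'->E->R'->G->plug->G
Char 4 ('A'): step: R->3, L=3; A->plug->A->R->F->L->D->refl->C->L'->C->R'->H->plug->H
Char 5 ('E'): step: R->4, L=3; E->plug->E->R->C->L->C->refl->D->L'->F->R'->C->plug->C
Char 6 ('E'): step: R->5, L=3; E->plug->E->R->G->L->F->refl->H->L'->H->R'->H->plug->H

Answer: ECGHCH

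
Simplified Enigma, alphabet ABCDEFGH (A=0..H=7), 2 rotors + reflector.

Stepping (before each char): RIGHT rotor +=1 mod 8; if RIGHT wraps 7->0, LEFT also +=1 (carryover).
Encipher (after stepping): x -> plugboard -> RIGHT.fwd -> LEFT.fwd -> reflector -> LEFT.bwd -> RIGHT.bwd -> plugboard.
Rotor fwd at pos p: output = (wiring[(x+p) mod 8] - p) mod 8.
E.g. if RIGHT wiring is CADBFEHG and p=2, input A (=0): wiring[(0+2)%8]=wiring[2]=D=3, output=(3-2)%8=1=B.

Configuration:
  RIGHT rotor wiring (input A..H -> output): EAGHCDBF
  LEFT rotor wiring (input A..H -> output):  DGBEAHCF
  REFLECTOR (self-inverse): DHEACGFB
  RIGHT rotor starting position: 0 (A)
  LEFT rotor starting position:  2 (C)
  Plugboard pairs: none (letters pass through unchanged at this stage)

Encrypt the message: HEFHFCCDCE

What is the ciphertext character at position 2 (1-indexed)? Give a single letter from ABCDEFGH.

Char 1 ('H'): step: R->1, L=2; H->plug->H->R->D->L->F->refl->G->L'->C->R'->E->plug->E
Char 2 ('E'): step: R->2, L=2; E->plug->E->R->H->L->E->refl->C->L'->B->R'->D->plug->D

D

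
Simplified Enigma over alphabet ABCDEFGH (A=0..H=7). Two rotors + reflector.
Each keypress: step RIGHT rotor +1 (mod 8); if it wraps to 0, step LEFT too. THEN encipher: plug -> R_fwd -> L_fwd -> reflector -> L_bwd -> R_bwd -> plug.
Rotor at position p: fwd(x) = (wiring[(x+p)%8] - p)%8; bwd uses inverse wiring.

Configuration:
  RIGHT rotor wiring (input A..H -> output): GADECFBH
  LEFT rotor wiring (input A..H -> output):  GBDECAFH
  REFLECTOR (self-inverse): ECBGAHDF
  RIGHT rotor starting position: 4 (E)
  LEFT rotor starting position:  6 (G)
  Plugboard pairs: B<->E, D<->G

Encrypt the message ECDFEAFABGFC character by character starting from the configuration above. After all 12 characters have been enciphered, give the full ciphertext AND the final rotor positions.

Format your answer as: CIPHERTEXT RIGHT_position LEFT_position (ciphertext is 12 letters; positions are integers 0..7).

Answer: ADHHDDHBAFAF 0 0

Derivation:
Char 1 ('E'): step: R->5, L=6; E->plug->B->R->E->L->F->refl->H->L'->A->R'->A->plug->A
Char 2 ('C'): step: R->6, L=6; C->plug->C->R->A->L->H->refl->F->L'->E->R'->G->plug->D
Char 3 ('D'): step: R->7, L=6; D->plug->G->R->G->L->E->refl->A->L'->C->R'->H->plug->H
Char 4 ('F'): step: R->0, L->7 (L advanced); F->plug->F->R->F->L->D->refl->G->L'->H->R'->H->plug->H
Char 5 ('E'): step: R->1, L=7; E->plug->B->R->C->L->C->refl->B->L'->G->R'->G->plug->D
Char 6 ('A'): step: R->2, L=7; A->plug->A->R->B->L->H->refl->F->L'->E->R'->G->plug->D
Char 7 ('F'): step: R->3, L=7; F->plug->F->R->D->L->E->refl->A->L'->A->R'->H->plug->H
Char 8 ('A'): step: R->4, L=7; A->plug->A->R->G->L->B->refl->C->L'->C->R'->E->plug->B
Char 9 ('B'): step: R->5, L=7; B->plug->E->R->D->L->E->refl->A->L'->A->R'->A->plug->A
Char 10 ('G'): step: R->6, L=7; G->plug->D->R->C->L->C->refl->B->L'->G->R'->F->plug->F
Char 11 ('F'): step: R->7, L=7; F->plug->F->R->D->L->E->refl->A->L'->A->R'->A->plug->A
Char 12 ('C'): step: R->0, L->0 (L advanced); C->plug->C->R->D->L->E->refl->A->L'->F->R'->F->plug->F
Final: ciphertext=ADHHDDHBAFAF, RIGHT=0, LEFT=0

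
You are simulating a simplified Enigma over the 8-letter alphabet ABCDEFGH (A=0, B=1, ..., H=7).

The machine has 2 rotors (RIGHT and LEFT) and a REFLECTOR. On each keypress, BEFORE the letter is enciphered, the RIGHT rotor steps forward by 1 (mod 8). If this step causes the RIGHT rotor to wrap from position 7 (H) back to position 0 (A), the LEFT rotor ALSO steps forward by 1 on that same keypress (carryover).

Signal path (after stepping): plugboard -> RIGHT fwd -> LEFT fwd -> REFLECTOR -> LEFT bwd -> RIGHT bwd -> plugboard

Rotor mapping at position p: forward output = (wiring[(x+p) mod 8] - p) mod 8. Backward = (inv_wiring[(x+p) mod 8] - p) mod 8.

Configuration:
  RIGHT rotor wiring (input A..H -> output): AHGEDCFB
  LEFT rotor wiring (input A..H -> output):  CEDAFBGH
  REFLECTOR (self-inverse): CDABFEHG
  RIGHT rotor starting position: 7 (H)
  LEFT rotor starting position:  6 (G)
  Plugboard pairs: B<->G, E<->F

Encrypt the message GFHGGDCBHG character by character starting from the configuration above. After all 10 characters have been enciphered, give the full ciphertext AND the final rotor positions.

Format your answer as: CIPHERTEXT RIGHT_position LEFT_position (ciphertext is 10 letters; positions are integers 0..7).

Char 1 ('G'): step: R->0, L->7 (L advanced); G->plug->B->R->H->L->H->refl->G->L'->F->R'->G->plug->B
Char 2 ('F'): step: R->1, L=7; F->plug->E->R->B->L->D->refl->B->L'->E->R'->F->plug->E
Char 3 ('H'): step: R->2, L=7; H->plug->H->R->F->L->G->refl->H->L'->H->R'->F->plug->E
Char 4 ('G'): step: R->3, L=7; G->plug->B->R->A->L->A->refl->C->L'->G->R'->E->plug->F
Char 5 ('G'): step: R->4, L=7; G->plug->B->R->G->L->C->refl->A->L'->A->R'->H->plug->H
Char 6 ('D'): step: R->5, L=7; D->plug->D->R->D->L->E->refl->F->L'->C->R'->E->plug->F
Char 7 ('C'): step: R->6, L=7; C->plug->C->R->C->L->F->refl->E->L'->D->R'->B->plug->G
Char 8 ('B'): step: R->7, L=7; B->plug->G->R->D->L->E->refl->F->L'->C->R'->A->plug->A
Char 9 ('H'): step: R->0, L->0 (L advanced); H->plug->H->R->B->L->E->refl->F->L'->E->R'->D->plug->D
Char 10 ('G'): step: R->1, L=0; G->plug->B->R->F->L->B->refl->D->L'->C->R'->D->plug->D
Final: ciphertext=BEEFHFGADD, RIGHT=1, LEFT=0

Answer: BEEFHFGADD 1 0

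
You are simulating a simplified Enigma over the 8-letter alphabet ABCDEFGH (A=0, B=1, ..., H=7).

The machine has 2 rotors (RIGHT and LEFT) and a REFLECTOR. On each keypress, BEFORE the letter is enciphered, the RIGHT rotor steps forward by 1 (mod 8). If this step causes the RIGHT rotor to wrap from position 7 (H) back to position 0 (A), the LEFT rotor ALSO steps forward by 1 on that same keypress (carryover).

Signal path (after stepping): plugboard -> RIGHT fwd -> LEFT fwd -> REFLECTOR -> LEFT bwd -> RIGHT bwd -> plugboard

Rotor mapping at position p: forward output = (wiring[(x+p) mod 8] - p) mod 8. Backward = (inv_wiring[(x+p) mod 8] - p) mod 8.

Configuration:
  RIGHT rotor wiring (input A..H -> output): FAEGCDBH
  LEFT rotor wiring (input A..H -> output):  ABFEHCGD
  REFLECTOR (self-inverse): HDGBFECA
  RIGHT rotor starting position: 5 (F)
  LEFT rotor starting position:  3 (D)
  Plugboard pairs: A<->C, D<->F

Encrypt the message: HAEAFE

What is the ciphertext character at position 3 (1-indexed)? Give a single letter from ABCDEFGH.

Char 1 ('H'): step: R->6, L=3; H->plug->H->R->F->L->F->refl->E->L'->B->R'->B->plug->B
Char 2 ('A'): step: R->7, L=3; A->plug->C->R->B->L->E->refl->F->L'->F->R'->D->plug->F
Char 3 ('E'): step: R->0, L->4 (L advanced); E->plug->E->R->C->L->C->refl->G->L'->B->R'->G->plug->G

G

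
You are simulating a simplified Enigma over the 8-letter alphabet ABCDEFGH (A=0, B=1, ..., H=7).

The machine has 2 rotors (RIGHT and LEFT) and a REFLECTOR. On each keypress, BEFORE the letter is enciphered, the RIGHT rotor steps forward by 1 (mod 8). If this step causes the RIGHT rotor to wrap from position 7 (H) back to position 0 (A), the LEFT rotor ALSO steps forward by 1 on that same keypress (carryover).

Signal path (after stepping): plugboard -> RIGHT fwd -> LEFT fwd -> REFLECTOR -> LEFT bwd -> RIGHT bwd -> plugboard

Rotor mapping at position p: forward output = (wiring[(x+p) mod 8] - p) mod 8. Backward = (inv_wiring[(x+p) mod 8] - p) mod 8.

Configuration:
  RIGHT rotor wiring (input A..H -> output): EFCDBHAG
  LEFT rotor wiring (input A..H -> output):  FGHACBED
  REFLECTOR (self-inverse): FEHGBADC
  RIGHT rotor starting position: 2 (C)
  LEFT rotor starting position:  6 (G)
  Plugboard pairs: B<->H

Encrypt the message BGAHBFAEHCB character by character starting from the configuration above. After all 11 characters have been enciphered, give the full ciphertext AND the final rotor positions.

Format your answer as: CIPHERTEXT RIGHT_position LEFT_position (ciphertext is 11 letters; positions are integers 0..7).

Char 1 ('B'): step: R->3, L=6; B->plug->H->R->H->L->D->refl->G->L'->A->R'->A->plug->A
Char 2 ('G'): step: R->4, L=6; G->plug->G->R->G->L->E->refl->B->L'->E->R'->C->plug->C
Char 3 ('A'): step: R->5, L=6; A->plug->A->R->C->L->H->refl->C->L'->F->R'->F->plug->F
Char 4 ('H'): step: R->6, L=6; H->plug->B->R->A->L->G->refl->D->L'->H->R'->D->plug->D
Char 5 ('B'): step: R->7, L=6; B->plug->H->R->B->L->F->refl->A->L'->D->R'->D->plug->D
Char 6 ('F'): step: R->0, L->7 (L advanced); F->plug->F->R->H->L->F->refl->A->L'->D->R'->D->plug->D
Char 7 ('A'): step: R->1, L=7; A->plug->A->R->E->L->B->refl->E->L'->A->R'->D->plug->D
Char 8 ('E'): step: R->2, L=7; E->plug->E->R->G->L->C->refl->H->L'->C->R'->G->plug->G
Char 9 ('H'): step: R->3, L=7; H->plug->B->R->G->L->C->refl->H->L'->C->R'->G->plug->G
Char 10 ('C'): step: R->4, L=7; C->plug->C->R->E->L->B->refl->E->L'->A->R'->E->plug->E
Char 11 ('B'): step: R->5, L=7; B->plug->H->R->E->L->B->refl->E->L'->A->R'->E->plug->E
Final: ciphertext=ACFDDDDGGEE, RIGHT=5, LEFT=7

Answer: ACFDDDDGGEE 5 7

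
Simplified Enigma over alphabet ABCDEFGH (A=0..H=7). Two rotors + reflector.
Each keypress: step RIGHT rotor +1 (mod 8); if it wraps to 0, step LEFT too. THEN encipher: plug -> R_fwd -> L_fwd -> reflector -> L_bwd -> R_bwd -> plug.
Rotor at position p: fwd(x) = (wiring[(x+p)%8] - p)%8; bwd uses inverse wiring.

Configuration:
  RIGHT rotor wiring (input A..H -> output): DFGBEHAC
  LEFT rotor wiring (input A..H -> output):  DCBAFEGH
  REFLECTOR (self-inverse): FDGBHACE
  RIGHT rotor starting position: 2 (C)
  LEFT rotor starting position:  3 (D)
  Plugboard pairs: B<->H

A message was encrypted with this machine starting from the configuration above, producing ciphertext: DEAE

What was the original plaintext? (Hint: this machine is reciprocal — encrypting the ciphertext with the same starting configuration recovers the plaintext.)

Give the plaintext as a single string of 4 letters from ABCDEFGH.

Answer: FFHC

Derivation:
Char 1 ('D'): step: R->3, L=3; D->plug->D->R->F->L->A->refl->F->L'->A->R'->F->plug->F
Char 2 ('E'): step: R->4, L=3; E->plug->E->R->H->L->G->refl->C->L'->B->R'->F->plug->F
Char 3 ('A'): step: R->5, L=3; A->plug->A->R->C->L->B->refl->D->L'->D->R'->B->plug->H
Char 4 ('E'): step: R->6, L=3; E->plug->E->R->A->L->F->refl->A->L'->F->R'->C->plug->C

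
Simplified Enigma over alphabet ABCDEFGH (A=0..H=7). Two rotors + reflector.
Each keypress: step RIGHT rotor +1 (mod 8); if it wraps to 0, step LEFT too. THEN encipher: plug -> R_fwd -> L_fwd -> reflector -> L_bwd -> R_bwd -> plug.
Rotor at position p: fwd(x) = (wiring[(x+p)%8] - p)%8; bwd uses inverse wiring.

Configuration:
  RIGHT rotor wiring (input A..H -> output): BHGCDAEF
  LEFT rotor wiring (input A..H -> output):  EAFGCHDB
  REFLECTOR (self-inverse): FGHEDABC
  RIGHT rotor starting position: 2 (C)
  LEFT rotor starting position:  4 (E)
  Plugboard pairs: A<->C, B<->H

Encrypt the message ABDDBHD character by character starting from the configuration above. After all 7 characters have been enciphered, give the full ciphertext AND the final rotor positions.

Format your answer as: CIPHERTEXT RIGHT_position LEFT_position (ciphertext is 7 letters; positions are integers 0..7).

Answer: DACGGBG 1 5

Derivation:
Char 1 ('A'): step: R->3, L=4; A->plug->C->R->F->L->E->refl->D->L'->B->R'->D->plug->D
Char 2 ('B'): step: R->4, L=4; B->plug->H->R->G->L->B->refl->G->L'->A->R'->C->plug->A
Char 3 ('D'): step: R->5, L=4; D->plug->D->R->E->L->A->refl->F->L'->D->R'->A->plug->C
Char 4 ('D'): step: R->6, L=4; D->plug->D->R->B->L->D->refl->E->L'->F->R'->G->plug->G
Char 5 ('B'): step: R->7, L=4; B->plug->H->R->F->L->E->refl->D->L'->B->R'->G->plug->G
Char 6 ('H'): step: R->0, L->5 (L advanced); H->plug->B->R->H->L->F->refl->A->L'->F->R'->H->plug->B
Char 7 ('D'): step: R->1, L=5; D->plug->D->R->C->L->E->refl->D->L'->E->R'->G->plug->G
Final: ciphertext=DACGGBG, RIGHT=1, LEFT=5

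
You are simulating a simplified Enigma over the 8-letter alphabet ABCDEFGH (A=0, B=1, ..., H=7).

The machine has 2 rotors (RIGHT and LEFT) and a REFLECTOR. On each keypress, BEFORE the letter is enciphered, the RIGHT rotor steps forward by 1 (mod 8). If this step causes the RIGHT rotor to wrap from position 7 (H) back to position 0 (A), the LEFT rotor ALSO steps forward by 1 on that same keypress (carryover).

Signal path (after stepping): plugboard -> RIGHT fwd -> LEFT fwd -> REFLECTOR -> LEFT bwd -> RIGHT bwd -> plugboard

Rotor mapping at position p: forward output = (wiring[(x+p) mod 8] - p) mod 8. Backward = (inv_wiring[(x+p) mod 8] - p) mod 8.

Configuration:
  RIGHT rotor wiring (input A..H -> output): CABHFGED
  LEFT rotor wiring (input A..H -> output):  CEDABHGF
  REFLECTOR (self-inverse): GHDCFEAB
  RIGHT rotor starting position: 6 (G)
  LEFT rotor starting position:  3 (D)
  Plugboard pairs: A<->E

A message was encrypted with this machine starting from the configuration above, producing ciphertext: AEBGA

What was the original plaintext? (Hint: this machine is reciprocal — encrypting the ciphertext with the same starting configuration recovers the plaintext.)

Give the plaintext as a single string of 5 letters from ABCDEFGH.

Answer: DCEEF

Derivation:
Char 1 ('A'): step: R->7, L=3; A->plug->E->R->A->L->F->refl->E->L'->C->R'->D->plug->D
Char 2 ('E'): step: R->0, L->4 (L advanced); E->plug->A->R->C->L->C->refl->D->L'->B->R'->C->plug->C
Char 3 ('B'): step: R->1, L=4; B->plug->B->R->A->L->F->refl->E->L'->H->R'->A->plug->E
Char 4 ('G'): step: R->2, L=4; G->plug->G->R->A->L->F->refl->E->L'->H->R'->A->plug->E
Char 5 ('A'): step: R->3, L=4; A->plug->E->R->A->L->F->refl->E->L'->H->R'->F->plug->F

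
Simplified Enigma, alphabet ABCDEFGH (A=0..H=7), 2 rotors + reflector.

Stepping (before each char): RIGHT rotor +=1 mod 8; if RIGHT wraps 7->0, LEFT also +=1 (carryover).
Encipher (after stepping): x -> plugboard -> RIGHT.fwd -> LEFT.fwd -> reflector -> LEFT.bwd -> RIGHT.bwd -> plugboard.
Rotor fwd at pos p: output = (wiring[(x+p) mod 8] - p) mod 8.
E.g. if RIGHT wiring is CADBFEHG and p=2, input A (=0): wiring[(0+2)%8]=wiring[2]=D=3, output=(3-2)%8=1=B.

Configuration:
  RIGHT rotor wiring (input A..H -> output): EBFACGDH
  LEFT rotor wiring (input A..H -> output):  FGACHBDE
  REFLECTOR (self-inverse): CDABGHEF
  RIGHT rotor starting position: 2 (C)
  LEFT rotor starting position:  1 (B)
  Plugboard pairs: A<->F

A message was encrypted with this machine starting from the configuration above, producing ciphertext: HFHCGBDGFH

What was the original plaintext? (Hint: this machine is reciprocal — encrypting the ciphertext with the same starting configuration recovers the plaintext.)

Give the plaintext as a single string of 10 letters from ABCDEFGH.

Char 1 ('H'): step: R->3, L=1; H->plug->H->R->C->L->B->refl->D->L'->G->R'->G->plug->G
Char 2 ('F'): step: R->4, L=1; F->plug->A->R->G->L->D->refl->B->L'->C->R'->B->plug->B
Char 3 ('H'): step: R->5, L=1; H->plug->H->R->F->L->C->refl->A->L'->E->R'->E->plug->E
Char 4 ('C'): step: R->6, L=1; C->plug->C->R->G->L->D->refl->B->L'->C->R'->F->plug->A
Char 5 ('G'): step: R->7, L=1; G->plug->G->R->H->L->E->refl->G->L'->D->R'->F->plug->A
Char 6 ('B'): step: R->0, L->2 (L advanced); B->plug->B->R->B->L->A->refl->C->L'->F->R'->C->plug->C
Char 7 ('D'): step: R->1, L=2; D->plug->D->R->B->L->A->refl->C->L'->F->R'->E->plug->E
Char 8 ('G'): step: R->2, L=2; G->plug->G->R->C->L->F->refl->H->L'->D->R'->A->plug->F
Char 9 ('F'): step: R->3, L=2; F->plug->A->R->F->L->C->refl->A->L'->B->R'->F->plug->A
Char 10 ('H'): step: R->4, L=2; H->plug->H->R->E->L->B->refl->D->L'->G->R'->A->plug->F

Answer: GBEAACEFAF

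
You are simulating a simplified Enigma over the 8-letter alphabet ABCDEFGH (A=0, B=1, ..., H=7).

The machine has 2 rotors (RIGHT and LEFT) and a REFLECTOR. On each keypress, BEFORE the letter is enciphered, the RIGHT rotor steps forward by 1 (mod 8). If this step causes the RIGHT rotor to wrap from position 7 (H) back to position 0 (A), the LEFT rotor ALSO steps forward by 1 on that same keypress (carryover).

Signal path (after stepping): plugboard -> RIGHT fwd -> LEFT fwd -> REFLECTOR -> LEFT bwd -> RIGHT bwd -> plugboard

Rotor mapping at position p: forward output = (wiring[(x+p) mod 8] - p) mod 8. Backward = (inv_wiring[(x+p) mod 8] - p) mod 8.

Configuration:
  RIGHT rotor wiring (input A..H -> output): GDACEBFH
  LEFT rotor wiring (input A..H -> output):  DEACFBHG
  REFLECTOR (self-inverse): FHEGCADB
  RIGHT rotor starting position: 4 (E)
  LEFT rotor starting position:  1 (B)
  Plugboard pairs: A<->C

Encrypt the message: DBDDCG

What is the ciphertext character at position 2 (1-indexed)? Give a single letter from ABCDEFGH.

Char 1 ('D'): step: R->5, L=1; D->plug->D->R->B->L->H->refl->B->L'->C->R'->C->plug->A
Char 2 ('B'): step: R->6, L=1; B->plug->B->R->B->L->H->refl->B->L'->C->R'->E->plug->E

E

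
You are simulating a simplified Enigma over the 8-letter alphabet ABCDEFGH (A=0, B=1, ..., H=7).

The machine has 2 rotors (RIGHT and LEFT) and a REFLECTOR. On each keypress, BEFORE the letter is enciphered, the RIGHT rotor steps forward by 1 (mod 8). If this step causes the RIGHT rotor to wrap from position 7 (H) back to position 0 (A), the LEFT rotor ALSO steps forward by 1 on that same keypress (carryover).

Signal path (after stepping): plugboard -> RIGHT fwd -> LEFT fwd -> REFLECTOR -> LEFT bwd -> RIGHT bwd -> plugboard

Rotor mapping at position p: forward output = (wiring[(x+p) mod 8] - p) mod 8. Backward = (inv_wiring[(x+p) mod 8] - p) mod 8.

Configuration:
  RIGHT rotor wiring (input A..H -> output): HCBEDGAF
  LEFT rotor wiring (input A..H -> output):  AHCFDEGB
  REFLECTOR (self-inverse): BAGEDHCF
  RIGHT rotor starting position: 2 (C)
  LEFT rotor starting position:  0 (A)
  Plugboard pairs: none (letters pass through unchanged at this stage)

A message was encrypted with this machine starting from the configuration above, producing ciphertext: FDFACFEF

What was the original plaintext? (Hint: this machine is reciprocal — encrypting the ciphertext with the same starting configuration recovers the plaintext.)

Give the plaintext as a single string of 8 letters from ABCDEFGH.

Char 1 ('F'): step: R->3, L=0; F->plug->F->R->E->L->D->refl->E->L'->F->R'->D->plug->D
Char 2 ('D'): step: R->4, L=0; D->plug->D->R->B->L->H->refl->F->L'->D->R'->E->plug->E
Char 3 ('F'): step: R->5, L=0; F->plug->F->R->E->L->D->refl->E->L'->F->R'->E->plug->E
Char 4 ('A'): step: R->6, L=0; A->plug->A->R->C->L->C->refl->G->L'->G->R'->F->plug->F
Char 5 ('C'): step: R->7, L=0; C->plug->C->R->D->L->F->refl->H->L'->B->R'->H->plug->H
Char 6 ('F'): step: R->0, L->1 (L advanced); F->plug->F->R->G->L->A->refl->B->L'->B->R'->C->plug->C
Char 7 ('E'): step: R->1, L=1; E->plug->E->R->F->L->F->refl->H->L'->H->R'->F->plug->F
Char 8 ('F'): step: R->2, L=1; F->plug->F->R->D->L->C->refl->G->L'->A->R'->H->plug->H

Answer: DEEFHCFH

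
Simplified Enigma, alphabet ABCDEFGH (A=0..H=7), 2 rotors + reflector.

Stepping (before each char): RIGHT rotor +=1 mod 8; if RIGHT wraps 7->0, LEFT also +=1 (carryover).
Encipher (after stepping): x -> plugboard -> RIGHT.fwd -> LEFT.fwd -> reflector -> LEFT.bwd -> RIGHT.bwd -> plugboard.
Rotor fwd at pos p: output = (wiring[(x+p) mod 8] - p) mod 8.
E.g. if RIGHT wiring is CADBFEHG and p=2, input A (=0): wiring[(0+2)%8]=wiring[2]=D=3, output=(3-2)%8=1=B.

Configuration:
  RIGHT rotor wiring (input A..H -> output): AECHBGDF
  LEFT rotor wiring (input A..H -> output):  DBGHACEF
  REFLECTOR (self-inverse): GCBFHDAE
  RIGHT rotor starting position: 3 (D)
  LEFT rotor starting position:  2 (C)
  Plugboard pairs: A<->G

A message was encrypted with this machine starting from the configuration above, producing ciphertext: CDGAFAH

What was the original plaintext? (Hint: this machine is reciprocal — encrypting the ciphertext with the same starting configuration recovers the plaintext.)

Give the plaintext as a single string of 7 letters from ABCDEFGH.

Answer: FAFEHGG

Derivation:
Char 1 ('C'): step: R->4, L=2; C->plug->C->R->H->L->H->refl->E->L'->A->R'->F->plug->F
Char 2 ('D'): step: R->5, L=2; D->plug->D->R->D->L->A->refl->G->L'->C->R'->G->plug->A
Char 3 ('G'): step: R->6, L=2; G->plug->A->R->F->L->D->refl->F->L'->B->R'->F->plug->F
Char 4 ('A'): step: R->7, L=2; A->plug->G->R->H->L->H->refl->E->L'->A->R'->E->plug->E
Char 5 ('F'): step: R->0, L->3 (L advanced); F->plug->F->R->G->L->G->refl->A->L'->F->R'->H->plug->H
Char 6 ('A'): step: R->1, L=3; A->plug->G->R->E->L->C->refl->B->L'->D->R'->A->plug->G
Char 7 ('H'): step: R->2, L=3; H->plug->H->R->C->L->H->refl->E->L'->A->R'->A->plug->G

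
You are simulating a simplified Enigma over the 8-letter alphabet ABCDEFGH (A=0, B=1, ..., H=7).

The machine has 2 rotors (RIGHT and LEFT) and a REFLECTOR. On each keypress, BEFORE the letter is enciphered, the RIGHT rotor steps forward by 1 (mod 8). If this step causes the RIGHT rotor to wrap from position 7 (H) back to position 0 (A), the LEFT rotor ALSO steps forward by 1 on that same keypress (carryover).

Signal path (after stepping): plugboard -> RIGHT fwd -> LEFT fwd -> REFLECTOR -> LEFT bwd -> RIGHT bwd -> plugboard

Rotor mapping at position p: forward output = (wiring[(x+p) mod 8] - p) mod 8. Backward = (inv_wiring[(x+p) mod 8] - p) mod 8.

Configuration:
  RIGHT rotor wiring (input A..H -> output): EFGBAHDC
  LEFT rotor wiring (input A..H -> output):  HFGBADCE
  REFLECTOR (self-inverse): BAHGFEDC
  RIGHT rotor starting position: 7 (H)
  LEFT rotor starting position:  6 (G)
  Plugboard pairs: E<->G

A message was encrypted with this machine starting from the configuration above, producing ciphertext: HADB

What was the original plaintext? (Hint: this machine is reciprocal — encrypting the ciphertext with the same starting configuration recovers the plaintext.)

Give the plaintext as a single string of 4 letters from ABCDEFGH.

Answer: FHGF

Derivation:
Char 1 ('H'): step: R->0, L->7 (L advanced); H->plug->H->R->C->L->G->refl->D->L'->H->R'->F->plug->F
Char 2 ('A'): step: R->1, L=7; A->plug->A->R->E->L->C->refl->H->L'->D->R'->H->plug->H
Char 3 ('D'): step: R->2, L=7; D->plug->D->R->F->L->B->refl->A->L'->B->R'->E->plug->G
Char 4 ('B'): step: R->3, L=7; B->plug->B->R->F->L->B->refl->A->L'->B->R'->F->plug->F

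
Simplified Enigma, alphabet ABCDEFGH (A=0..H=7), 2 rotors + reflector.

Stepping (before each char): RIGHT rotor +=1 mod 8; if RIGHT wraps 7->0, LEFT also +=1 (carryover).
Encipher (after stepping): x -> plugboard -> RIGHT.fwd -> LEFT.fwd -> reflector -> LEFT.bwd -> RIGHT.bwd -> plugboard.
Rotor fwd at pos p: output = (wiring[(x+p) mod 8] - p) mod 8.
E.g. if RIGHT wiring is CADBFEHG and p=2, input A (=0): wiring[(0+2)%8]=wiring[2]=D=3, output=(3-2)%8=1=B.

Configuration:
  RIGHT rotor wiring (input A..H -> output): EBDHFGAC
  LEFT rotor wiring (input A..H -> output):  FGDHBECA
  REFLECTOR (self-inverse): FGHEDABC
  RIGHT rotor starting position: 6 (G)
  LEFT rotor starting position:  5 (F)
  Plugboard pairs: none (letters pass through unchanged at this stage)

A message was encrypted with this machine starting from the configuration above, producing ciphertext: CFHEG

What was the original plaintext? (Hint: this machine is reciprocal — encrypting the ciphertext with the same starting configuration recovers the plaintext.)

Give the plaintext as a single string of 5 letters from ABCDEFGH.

Char 1 ('C'): step: R->7, L=5; C->plug->C->R->C->L->D->refl->E->L'->H->R'->G->plug->G
Char 2 ('F'): step: R->0, L->6 (L advanced); F->plug->F->R->G->L->D->refl->E->L'->A->R'->G->plug->G
Char 3 ('H'): step: R->1, L=6; H->plug->H->R->D->L->A->refl->F->L'->E->R'->D->plug->D
Char 4 ('E'): step: R->2, L=6; E->plug->E->R->G->L->D->refl->E->L'->A->R'->F->plug->F
Char 5 ('G'): step: R->3, L=6; G->plug->G->R->G->L->D->refl->E->L'->A->R'->H->plug->H

Answer: GGDFH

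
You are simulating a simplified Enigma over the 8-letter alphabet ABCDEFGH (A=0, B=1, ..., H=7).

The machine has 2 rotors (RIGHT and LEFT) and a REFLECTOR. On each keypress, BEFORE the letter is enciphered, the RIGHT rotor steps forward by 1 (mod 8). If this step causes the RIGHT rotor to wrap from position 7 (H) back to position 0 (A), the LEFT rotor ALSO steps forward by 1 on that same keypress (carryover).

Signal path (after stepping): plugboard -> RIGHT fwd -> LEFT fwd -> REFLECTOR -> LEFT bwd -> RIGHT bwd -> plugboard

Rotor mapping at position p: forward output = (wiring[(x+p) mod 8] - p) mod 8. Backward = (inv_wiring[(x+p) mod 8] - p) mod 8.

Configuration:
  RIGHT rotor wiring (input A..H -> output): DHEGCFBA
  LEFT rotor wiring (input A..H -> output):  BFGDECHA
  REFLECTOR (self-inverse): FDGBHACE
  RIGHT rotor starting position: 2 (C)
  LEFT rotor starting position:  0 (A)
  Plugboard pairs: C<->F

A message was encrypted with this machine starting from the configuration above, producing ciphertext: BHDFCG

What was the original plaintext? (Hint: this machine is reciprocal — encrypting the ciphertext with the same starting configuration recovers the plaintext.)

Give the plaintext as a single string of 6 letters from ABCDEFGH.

Char 1 ('B'): step: R->3, L=0; B->plug->B->R->H->L->A->refl->F->L'->B->R'->H->plug->H
Char 2 ('H'): step: R->4, L=0; H->plug->H->R->C->L->G->refl->C->L'->F->R'->C->plug->F
Char 3 ('D'): step: R->5, L=0; D->plug->D->R->G->L->H->refl->E->L'->E->R'->B->plug->B
Char 4 ('F'): step: R->6, L=0; F->plug->C->R->F->L->C->refl->G->L'->C->R'->B->plug->B
Char 5 ('C'): step: R->7, L=0; C->plug->F->R->D->L->D->refl->B->L'->A->R'->C->plug->F
Char 6 ('G'): step: R->0, L->1 (L advanced); G->plug->G->R->B->L->F->refl->A->L'->H->R'->B->plug->B

Answer: HFBBFB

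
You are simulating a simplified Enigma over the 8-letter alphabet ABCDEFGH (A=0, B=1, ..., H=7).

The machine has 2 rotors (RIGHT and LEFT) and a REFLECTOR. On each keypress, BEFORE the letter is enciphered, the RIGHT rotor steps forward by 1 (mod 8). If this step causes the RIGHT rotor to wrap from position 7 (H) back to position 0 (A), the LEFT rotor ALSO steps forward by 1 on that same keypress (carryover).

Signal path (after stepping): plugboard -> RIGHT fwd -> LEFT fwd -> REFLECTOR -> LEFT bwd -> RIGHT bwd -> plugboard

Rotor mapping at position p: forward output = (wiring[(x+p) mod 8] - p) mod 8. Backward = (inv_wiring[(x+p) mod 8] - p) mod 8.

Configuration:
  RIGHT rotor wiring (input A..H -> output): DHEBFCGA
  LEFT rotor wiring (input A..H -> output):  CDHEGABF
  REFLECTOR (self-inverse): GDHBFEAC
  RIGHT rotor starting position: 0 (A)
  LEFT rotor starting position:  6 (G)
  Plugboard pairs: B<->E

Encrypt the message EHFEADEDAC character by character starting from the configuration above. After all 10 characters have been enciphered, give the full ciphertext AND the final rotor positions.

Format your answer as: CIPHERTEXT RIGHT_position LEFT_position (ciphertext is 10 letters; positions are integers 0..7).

Char 1 ('E'): step: R->1, L=6; E->plug->B->R->D->L->F->refl->E->L'->C->R'->H->plug->H
Char 2 ('H'): step: R->2, L=6; H->plug->H->R->F->L->G->refl->A->L'->G->R'->F->plug->F
Char 3 ('F'): step: R->3, L=6; F->plug->F->R->A->L->D->refl->B->L'->E->R'->G->plug->G
Char 4 ('E'): step: R->4, L=6; E->plug->B->R->G->L->A->refl->G->L'->F->R'->H->plug->H
Char 5 ('A'): step: R->5, L=6; A->plug->A->R->F->L->G->refl->A->L'->G->R'->D->plug->D
Char 6 ('D'): step: R->6, L=6; D->plug->D->R->B->L->H->refl->C->L'->H->R'->G->plug->G
Char 7 ('E'): step: R->7, L=6; E->plug->B->R->E->L->B->refl->D->L'->A->R'->C->plug->C
Char 8 ('D'): step: R->0, L->7 (L advanced); D->plug->D->R->B->L->D->refl->B->L'->G->R'->G->plug->G
Char 9 ('A'): step: R->1, L=7; A->plug->A->R->G->L->B->refl->D->L'->B->R'->E->plug->B
Char 10 ('C'): step: R->2, L=7; C->plug->C->R->D->L->A->refl->G->L'->A->R'->D->plug->D
Final: ciphertext=HFGHDGCGBD, RIGHT=2, LEFT=7

Answer: HFGHDGCGBD 2 7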